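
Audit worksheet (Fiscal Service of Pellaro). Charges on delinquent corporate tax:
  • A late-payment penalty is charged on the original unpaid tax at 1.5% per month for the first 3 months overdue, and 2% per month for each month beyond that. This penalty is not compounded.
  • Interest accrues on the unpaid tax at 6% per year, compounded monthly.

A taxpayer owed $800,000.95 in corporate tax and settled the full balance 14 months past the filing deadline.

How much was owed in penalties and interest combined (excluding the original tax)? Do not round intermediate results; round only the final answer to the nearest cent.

Penalty, months 1–3: 3 × 1.5% × $800,000.95 = $36,000.04…
Penalty, months 4–14: 11 × 2% × $800,000.95 = $176,000.21…
Interest (6%/yr ÷ 12 = 0.5%/month): $800,000.95 × ((1 + 0.005)^14 − 1) = $57,856.9742…
Penalties + interest = $212,000.2518… + $57,856.9742… = $269,857.23

$269,857.23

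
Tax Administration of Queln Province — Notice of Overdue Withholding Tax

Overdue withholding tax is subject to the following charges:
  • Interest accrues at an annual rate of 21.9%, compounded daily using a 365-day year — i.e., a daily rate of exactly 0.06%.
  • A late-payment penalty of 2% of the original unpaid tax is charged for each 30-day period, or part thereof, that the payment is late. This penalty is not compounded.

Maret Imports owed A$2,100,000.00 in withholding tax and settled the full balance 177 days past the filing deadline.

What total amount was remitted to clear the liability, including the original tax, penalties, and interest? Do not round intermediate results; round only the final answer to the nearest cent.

Penalty periods: ⌈177/30⌉ = 6; penalty = 6 × 2% × A$2,100,000.00 = A$252,000.00
Interest: A$2,100,000.00 × ((1 + 0.0006)^177 − 1) = A$2,100,000.00 × 0.11200885… = A$235,218.5810…
Total = A$2,100,000.00 + A$252,000.0000 + A$235,218.5810… = A$2,587,218.58

A$2,587,218.58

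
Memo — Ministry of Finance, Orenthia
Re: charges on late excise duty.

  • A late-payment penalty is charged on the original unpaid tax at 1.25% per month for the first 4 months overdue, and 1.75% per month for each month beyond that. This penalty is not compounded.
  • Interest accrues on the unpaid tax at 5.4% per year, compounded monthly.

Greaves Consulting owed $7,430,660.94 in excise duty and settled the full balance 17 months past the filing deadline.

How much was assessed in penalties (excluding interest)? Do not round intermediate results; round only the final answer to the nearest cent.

$2,062,008.41

Penalty, months 1–4: 4 × 1.25% × $7,430,660.94 = $371,533.05…
Penalty, months 5–17: 13 × 1.75% × $7,430,660.94 = $1,690,475.36…
Total penalty = $371,533.05… + $1,690,475.36… = $2,062,008.41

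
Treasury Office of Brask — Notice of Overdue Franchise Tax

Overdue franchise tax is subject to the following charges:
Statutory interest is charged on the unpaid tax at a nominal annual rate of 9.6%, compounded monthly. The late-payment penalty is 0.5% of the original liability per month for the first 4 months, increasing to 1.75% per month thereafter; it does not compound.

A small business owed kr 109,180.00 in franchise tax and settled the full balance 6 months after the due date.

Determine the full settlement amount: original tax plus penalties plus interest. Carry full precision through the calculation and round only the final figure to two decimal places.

kr 120,531.48

Penalty, months 1–4: 4 × 0.5% × kr 109,180.00 = kr 2,183.60
Penalty, months 5–6: 2 × 1.75% × kr 109,180.00 = kr 3,821.30
Interest (9.6%/yr ÷ 12 = 0.8%/month): kr 109,180.00 × ((1 + 0.008)^6 − 1) = kr 5,346.5775…
Total = kr 109,180.00 + kr 6,004.9000 + kr 5,346.5775… = kr 120,531.48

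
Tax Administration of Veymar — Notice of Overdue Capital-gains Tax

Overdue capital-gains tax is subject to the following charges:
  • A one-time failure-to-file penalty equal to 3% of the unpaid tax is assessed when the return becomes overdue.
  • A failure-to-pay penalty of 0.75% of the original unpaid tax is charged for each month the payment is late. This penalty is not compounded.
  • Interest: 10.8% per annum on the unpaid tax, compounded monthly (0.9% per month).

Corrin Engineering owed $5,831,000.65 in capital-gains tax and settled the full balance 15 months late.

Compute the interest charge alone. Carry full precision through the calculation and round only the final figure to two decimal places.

$838,765.13

Interest: $5,831,000.65 × ((1 + 0.009)^15 − 1) = $5,831,000.65 × 0.1438458… = $838,765.1328…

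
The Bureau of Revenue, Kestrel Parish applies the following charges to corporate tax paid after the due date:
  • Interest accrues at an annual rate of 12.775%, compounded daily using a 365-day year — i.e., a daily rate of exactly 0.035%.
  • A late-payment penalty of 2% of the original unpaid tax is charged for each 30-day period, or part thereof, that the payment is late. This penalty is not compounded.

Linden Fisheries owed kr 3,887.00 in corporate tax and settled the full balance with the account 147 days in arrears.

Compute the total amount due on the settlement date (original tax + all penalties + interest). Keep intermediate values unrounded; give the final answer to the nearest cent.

Penalty periods: ⌈147/30⌉ = 5; penalty = 5 × 2% × kr 3,887.00 = kr 388.70
Interest: kr 3,887.00 × ((1 + 0.00035)^147 − 1) = kr 3,887.00 × 0.05278707… = kr 205.1833…
Total = kr 3,887.00 + kr 388.7000 + kr 205.1833… = kr 4,480.88

kr 4,480.88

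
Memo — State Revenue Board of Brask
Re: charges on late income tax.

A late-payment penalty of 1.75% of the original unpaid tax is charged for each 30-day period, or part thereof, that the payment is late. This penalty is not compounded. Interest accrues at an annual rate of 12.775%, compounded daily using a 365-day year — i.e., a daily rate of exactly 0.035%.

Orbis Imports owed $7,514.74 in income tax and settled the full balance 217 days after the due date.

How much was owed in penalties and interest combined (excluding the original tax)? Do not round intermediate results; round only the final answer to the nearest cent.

Penalty periods: ⌈217/30⌉ = 8; penalty = 8 × 1.75% × $7,514.74 = $1,052.06…
Interest: $7,514.74 × ((1 + 0.00035)^217 − 1) = $7,514.74 × 0.07889429… = $592.8701…
Penalties + interest = $1,052.0636 + $592.8701… = $1,644.93

$1,644.93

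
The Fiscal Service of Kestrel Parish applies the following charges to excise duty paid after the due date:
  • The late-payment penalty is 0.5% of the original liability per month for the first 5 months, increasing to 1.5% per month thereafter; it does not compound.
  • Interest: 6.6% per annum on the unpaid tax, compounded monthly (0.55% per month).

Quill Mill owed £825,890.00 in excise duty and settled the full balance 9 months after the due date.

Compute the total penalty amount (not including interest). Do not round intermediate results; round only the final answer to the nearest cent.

Penalty, months 1–5: 5 × 0.5% × £825,890.00 = £20,647.25
Penalty, months 6–9: 4 × 1.5% × £825,890.00 = £49,553.40
Total penalty = £20,647.25 + £49,553.40 = £70,200.65

£70,200.65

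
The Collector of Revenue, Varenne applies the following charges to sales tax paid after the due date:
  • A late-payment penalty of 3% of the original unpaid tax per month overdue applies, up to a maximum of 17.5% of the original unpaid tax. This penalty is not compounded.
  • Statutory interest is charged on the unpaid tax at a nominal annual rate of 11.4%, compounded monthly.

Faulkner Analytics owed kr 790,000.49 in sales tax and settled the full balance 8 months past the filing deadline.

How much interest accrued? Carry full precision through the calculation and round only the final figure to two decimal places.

kr 62,074.75

Interest (11.4%/yr ÷ 12 = 0.95%/month): kr 790,000.49 × ((1 + 0.0095)^8 − 1) = kr 62,074.7526…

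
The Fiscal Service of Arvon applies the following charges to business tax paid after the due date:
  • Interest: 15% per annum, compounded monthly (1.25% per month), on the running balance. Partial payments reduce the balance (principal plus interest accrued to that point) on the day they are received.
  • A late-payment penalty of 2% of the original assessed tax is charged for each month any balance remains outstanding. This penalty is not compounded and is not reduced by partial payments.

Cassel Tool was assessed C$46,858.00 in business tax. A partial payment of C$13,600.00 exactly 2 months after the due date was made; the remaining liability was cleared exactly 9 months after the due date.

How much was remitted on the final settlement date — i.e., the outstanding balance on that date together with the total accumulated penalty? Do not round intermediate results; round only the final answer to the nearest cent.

Balance at month 2: C$46,858.0000 × (1 + 0.0125)^2 = C$48,036.7716…
After C$13,600.00 payment: C$48,036.7716… − C$13,600.00 = C$34,436.7716…
Balance at month 9: C$34,436.7716… × (1 + 0.0125)^7 = C$37,565.3685…
Penalty: 9 × 2% × C$46,858.00 = C$8,434.44
Final settlement = outstanding balance + penalty = C$37,565.3685… + C$8,434.44 = C$45,999.81

C$45,999.81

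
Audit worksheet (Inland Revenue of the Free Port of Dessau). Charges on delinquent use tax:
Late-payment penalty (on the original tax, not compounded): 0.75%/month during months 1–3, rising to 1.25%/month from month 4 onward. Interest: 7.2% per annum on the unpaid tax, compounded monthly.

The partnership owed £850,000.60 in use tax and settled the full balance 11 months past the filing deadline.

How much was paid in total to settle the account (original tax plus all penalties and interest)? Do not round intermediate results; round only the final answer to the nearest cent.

Penalty, months 1–3: 3 × 0.75% × £850,000.60 = £19,125.01…
Penalty, months 4–11: 8 × 1.25% × £850,000.60 = £85,000.06
Interest (7.2%/yr ÷ 12 = 0.6%/month): £850,000.60 × ((1 + 0.006)^11 − 1) = £57,813.7014…
Total = £850,000.60 + £104,125.0735 + £57,813.7014… = £1,011,939.37

£1,011,939.37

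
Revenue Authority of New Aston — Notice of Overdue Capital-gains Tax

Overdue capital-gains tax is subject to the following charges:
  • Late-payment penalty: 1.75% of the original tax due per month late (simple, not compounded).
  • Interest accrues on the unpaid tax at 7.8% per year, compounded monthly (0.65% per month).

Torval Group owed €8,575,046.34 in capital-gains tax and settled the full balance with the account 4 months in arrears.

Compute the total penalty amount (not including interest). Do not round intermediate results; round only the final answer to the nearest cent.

Late-payment penalty = 1.75% × €8,575,046.34 × 4 mo = €600,253.24…

€600,253.24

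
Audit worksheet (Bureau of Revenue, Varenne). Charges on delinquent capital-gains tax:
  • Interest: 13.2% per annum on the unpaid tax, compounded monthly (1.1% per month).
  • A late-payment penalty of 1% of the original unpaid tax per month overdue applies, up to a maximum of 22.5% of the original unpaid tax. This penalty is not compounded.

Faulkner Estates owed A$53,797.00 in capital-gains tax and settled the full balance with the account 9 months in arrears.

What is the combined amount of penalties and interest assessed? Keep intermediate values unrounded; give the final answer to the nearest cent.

A$10,408.09

Penalty: 9 × 1% × A$53,797.00 = A$4,841.73 (below the 22.5% cap of A$12,104.33…)
Interest: A$53,797.00 × ((1 + 0.011)^9 − 1) = A$53,797.00 × 0.1034697… = A$5,566.3578…
Penalties + interest = A$4,841.7300 + A$5,566.3578… = A$10,408.09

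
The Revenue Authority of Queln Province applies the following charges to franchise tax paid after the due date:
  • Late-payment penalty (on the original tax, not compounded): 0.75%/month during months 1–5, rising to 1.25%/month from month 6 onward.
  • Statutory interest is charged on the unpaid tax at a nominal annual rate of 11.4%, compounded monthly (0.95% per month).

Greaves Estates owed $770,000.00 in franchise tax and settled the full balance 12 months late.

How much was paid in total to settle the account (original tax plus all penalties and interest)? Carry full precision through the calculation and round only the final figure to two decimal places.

Penalty, months 1–5: 5 × 0.75% × $770,000.00 = $28,875.00
Penalty, months 6–12: 7 × 1.25% × $770,000.00 = $67,375.00
Interest: $770,000.00 × ((1 + 0.0095)^12 − 1) = $770,000.00 × 0.1201492… = $92,514.8965…
Total = $770,000.00 + $96,250.0000 + $92,514.8965… = $958,764.90

$958,764.90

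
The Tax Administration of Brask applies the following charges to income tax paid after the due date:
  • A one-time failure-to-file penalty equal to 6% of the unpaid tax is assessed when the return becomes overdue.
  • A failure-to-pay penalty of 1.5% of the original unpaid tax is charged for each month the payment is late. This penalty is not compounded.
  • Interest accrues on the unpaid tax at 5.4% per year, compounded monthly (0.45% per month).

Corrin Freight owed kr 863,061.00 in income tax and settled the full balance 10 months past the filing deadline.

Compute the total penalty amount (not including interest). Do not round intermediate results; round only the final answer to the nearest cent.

kr 181,242.81

Failure-to-file penalty: 6% × kr 863,061.00 = kr 51,783.66
Failure-to-pay penalty = 1.5% × kr 863,061.00 × 10 mo = kr 129,459.15
Total penalty = kr 51,783.66 + kr 129,459.15 = kr 181,242.81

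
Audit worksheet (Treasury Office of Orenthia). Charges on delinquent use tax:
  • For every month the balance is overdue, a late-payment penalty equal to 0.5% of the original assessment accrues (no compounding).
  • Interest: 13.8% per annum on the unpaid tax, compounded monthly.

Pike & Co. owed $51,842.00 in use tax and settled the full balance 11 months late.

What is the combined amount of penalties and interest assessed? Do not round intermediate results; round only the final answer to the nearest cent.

Late-payment penalty: 11 × 0.5% × $51,842.00 = $2,851.31
Interest (13.8%/yr ÷ 12 = 1.15%/month): $51,842.00 × ((1 + 0.0115)^11 − 1) = $6,948.4123…
Penalties + interest = $2,851.3100 + $6,948.4123… = $9,799.72

$9,799.72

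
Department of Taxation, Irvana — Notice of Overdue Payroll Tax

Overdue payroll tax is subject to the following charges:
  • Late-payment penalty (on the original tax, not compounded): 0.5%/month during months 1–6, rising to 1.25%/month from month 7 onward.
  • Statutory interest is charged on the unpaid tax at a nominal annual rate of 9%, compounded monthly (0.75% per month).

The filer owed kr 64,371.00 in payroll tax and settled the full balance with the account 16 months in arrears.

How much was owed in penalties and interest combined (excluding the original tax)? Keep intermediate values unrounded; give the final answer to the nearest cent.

kr 18,152.11

Penalty, months 1–6: 6 × 0.5% × kr 64,371.00 = kr 1,931.13
Penalty, months 7–16: 10 × 1.25% × kr 64,371.00 = kr 8,046.38…
Interest: kr 64,371.00 × ((1 + 0.0075)^16 − 1) = kr 64,371.00 × 0.1269921… = kr 8,174.6094…
Penalties + interest = kr 9,977.5050 + kr 8,174.6094… = kr 18,152.11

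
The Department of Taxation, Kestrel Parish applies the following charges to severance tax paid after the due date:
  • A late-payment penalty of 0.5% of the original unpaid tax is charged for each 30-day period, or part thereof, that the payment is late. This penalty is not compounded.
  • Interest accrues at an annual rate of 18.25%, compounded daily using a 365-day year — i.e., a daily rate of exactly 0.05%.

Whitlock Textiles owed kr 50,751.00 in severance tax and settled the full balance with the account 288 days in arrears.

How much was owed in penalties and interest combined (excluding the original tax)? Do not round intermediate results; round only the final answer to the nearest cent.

Penalty periods: ⌈288/30⌉ = 10; penalty = 10 × 0.5% × kr 50,751.00 = kr 2,537.55
Interest: kr 50,751.00 × ((1 + 0.0005)^288 − 1) = kr 50,751.00 × 0.15484255… = kr 7,858.4141…
Penalties + interest = kr 2,537.5500 + kr 7,858.4141… = kr 10,395.96

kr 10,395.96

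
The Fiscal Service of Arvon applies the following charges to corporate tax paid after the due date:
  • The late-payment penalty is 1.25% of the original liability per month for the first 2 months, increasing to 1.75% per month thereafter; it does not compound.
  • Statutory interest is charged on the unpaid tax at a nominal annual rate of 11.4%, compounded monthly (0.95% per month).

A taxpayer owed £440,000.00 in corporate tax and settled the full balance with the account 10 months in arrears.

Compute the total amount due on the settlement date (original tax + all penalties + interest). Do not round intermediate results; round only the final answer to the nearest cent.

£556,232.98

Penalty, months 1–2: 2 × 1.25% × £440,000.00 = £11,000.00
Penalty, months 3–10: 8 × 1.75% × £440,000.00 = £61,600.00
Interest: £440,000.00 × ((1 + 0.0095)^10 − 1) = £440,000.00 × 0.0991659… = £43,632.9807…
Total = £440,000.00 + £72,600.0000 + £43,632.9807… = £556,232.98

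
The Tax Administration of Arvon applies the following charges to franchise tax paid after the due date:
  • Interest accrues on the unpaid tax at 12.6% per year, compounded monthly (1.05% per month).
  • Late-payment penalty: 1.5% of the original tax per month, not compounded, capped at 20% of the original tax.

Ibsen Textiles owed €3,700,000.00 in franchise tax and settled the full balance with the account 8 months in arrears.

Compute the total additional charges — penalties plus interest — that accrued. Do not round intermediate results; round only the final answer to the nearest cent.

Penalty: 8 × 1.5% × €3,700,000.00 = €444,000.00 (below the 20% cap of €740,000.00)
Interest: €3,700,000.00 × ((1 + 0.0105)^8 − 1) = €3,700,000.00 × 0.0871527… = €322,464.9346…
Penalties + interest = €444,000.0000 + €322,464.9346… = €766,464.93

€766,464.93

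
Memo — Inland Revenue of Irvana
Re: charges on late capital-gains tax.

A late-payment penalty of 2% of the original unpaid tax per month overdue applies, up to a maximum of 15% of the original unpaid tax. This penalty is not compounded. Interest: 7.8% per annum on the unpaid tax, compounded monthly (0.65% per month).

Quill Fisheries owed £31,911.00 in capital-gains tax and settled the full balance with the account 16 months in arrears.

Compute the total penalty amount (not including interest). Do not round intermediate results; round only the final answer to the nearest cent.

£4,786.65

Penalty (uncapped): 16 × 2% × £31,911.00 = £10,211.52; cap = 15% × £31,911.00 = £4,786.65 → penalty = £4,786.65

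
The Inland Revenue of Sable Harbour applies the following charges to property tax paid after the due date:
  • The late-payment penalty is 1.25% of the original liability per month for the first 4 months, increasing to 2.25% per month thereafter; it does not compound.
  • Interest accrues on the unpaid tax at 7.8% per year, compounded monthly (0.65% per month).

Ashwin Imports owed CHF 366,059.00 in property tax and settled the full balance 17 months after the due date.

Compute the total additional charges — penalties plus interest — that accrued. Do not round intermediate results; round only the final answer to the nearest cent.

Penalty, months 1–4: 4 × 1.25% × CHF 366,059.00 = CHF 18,302.95
Penalty, months 5–17: 13 × 2.25% × CHF 366,059.00 = CHF 107,072.26…
Interest: CHF 366,059.00 × ((1 + 0.0065)^17 − 1) = CHF 366,059.00 × 0.1164371… = CHF 42,622.8360…
Penalties + interest = CHF 125,375.2075 + CHF 42,622.8360… = CHF 167,998.04

CHF 167,998.04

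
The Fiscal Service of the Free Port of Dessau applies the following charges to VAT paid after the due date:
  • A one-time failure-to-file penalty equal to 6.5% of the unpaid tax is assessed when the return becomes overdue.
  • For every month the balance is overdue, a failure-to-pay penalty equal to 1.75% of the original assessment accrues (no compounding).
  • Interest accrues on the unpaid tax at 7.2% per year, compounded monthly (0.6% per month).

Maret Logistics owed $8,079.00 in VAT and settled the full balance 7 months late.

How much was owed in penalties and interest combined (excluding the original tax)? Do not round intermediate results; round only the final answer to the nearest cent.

$1,860.30

Failure-to-file penalty: 6.5% × $8,079.00 = $525.14…
Failure-to-pay penalty = 1.75% × $8,079.00 × 7 mo = $989.68…
Interest: $8,079.00 × ((1 + 0.006)^7 − 1) = $8,079.00 × 0.0427636… = $345.4872…
Penalties + interest = $1,514.8125 + $345.4872… = $1,860.30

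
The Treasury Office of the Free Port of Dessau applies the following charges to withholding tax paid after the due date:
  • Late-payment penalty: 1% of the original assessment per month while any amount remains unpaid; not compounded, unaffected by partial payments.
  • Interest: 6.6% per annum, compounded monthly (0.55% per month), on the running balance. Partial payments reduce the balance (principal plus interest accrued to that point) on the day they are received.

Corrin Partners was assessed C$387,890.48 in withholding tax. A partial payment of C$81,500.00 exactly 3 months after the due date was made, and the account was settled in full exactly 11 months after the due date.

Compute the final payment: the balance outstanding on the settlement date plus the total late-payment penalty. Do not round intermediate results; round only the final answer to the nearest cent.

C$369,526.13

Balance at month 3: C$387,890.4800 × (1 + 0.0055)^3 = C$394,325.9385…
After C$81,500.00 payment: C$394,325.9385… − C$81,500.00 = C$312,825.9385…
Balance at month 11: C$312,825.9385… × (1 + 0.0055)^8 = C$326,858.1781…
Penalty: 11 × 1% × C$387,890.48 = C$42,667.95…
Final settlement = outstanding balance + penalty = C$326,858.1781… + C$42,667.95… = C$369,526.13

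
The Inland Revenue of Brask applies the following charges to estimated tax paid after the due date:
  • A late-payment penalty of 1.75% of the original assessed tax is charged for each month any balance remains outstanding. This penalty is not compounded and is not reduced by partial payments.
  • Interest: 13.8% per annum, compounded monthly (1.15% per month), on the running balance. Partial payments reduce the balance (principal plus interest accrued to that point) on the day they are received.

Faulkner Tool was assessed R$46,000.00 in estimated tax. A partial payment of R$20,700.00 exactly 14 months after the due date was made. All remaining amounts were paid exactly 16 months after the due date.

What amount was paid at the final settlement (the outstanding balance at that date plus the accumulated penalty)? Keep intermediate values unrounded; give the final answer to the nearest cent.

Balance at month 14: R$46,000.0000 × (1 + 0.0115)^14 = R$53,985.8882…
After R$20,700.00 payment: R$53,985.8882… − R$20,700.00 = R$33,285.8882…
Balance at month 16: R$33,285.8882… × (1 + 0.0115)^2 = R$34,055.8657…
Penalty: 16 × 1.75% × R$46,000.00 = R$12,880.00
Final settlement = outstanding balance + penalty = R$34,055.8657… + R$12,880.00 = R$46,935.87

R$46,935.87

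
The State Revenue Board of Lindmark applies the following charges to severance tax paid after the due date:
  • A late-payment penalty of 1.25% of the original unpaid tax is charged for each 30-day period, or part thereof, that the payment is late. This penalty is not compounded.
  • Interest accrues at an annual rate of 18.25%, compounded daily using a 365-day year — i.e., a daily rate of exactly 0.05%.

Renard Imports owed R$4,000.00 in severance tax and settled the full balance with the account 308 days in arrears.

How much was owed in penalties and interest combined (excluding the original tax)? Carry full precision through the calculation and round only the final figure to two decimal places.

R$1,215.78

Penalty periods: ⌈308/30⌉ = 11; penalty = 11 × 1.25% × R$4,000.00 = R$550.00
Interest: R$4,000.00 × ((1 + 0.0005)^308 − 1) = R$4,000.00 × 0.16644599… = R$665.7840…
Penalties + interest = R$550.0000 + R$665.7840… = R$1,215.78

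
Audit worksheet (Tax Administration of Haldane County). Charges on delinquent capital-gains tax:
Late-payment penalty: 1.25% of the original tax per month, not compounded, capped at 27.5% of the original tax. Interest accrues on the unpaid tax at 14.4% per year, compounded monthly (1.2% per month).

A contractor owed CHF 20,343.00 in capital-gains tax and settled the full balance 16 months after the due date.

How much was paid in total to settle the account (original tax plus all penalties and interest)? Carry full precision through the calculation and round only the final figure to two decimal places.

Penalty: 16 × 1.25% × CHF 20,343.00 = CHF 4,068.60 (below the 27.5% cap of CHF 5,594.33…)
Interest: CHF 20,343.00 × ((1 + 0.012)^16 − 1) = CHF 20,343.00 × 0.2102865… = CHF 4,277.8589…
Total = CHF 20,343.00 + CHF 4,068.6000 + CHF 4,277.8589… = CHF 28,689.46

CHF 28,689.46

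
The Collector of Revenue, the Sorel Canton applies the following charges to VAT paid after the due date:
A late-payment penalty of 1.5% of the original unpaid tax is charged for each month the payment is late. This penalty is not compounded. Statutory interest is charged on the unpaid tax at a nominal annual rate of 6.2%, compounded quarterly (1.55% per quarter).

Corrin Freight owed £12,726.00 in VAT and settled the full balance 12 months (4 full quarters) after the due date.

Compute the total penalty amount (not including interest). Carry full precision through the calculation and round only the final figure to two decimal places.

Late-payment penalty: 12 × 1.5% × £12,726.00 = £2,290.68

£2,290.68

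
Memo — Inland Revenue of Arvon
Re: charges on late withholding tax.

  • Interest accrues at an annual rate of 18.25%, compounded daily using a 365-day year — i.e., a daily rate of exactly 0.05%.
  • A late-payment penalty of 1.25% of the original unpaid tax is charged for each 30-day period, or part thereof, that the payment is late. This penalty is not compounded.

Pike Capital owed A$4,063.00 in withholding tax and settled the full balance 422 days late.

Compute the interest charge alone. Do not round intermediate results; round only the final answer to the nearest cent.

A$954.18

Interest: A$4,063.00 × ((1 + 0.0005)^422 − 1) = A$4,063.00 × 0.23484724… = A$954.1843…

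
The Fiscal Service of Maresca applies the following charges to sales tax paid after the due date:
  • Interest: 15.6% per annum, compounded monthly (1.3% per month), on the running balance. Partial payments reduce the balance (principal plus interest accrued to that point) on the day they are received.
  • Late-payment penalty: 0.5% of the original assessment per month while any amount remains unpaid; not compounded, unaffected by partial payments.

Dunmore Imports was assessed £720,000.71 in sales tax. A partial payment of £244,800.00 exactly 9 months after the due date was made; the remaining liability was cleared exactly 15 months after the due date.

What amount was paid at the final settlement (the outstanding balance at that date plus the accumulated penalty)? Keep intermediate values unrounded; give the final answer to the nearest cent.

£663,400.11

Balance at month 9: £720,000.7100 × (1 + 0.013)^9 = £808,756.7771…
After £244,800.00 payment: £808,756.7771… − £244,800.00 = £563,956.7771…
Balance at month 15: £563,956.7771… × (1 + 0.013)^6 = £609,400.0593…
Penalty: 15 × 0.5% × £720,000.71 = £54,000.05…
Final settlement = outstanding balance + penalty = £609,400.0593… + £54,000.05… = £663,400.11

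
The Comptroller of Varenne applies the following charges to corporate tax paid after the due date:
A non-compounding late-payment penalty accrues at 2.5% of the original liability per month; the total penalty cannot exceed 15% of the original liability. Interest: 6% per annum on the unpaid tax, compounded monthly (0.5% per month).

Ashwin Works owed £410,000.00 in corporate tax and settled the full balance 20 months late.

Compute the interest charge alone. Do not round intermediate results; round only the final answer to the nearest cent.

Interest: £410,000.00 × ((1 + 0.005)^20 − 1) = £410,000.00 × 0.1048956… = £43,007.1866…

£43,007.19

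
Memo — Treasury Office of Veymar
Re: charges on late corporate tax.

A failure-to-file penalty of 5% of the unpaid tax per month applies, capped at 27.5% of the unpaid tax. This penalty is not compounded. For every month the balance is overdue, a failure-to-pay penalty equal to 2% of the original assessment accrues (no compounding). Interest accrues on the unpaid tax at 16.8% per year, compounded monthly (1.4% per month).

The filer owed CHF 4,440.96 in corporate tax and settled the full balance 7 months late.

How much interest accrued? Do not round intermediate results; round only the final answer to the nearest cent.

CHF 453.93

Interest: CHF 4,440.96 × ((1 + 0.014)^7 − 1) = CHF 4,440.96 × 0.1022134… = CHF 453.9256…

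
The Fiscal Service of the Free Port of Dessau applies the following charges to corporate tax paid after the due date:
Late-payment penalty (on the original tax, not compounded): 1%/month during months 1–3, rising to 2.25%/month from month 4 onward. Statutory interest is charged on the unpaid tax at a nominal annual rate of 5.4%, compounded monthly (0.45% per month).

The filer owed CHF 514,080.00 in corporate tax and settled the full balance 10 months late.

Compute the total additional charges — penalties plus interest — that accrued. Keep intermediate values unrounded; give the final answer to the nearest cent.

CHF 119,997.72

Penalty, months 1–3: 3 × 1% × CHF 514,080.00 = CHF 15,422.40
Penalty, months 4–10: 7 × 2.25% × CHF 514,080.00 = CHF 80,967.60
Interest: CHF 514,080.00 × ((1 + 0.0045)^10 − 1) = CHF 514,080.00 × 0.0459223… = CHF 23,607.7214…
Penalties + interest = CHF 96,390.0000 + CHF 23,607.7214… = CHF 119,997.72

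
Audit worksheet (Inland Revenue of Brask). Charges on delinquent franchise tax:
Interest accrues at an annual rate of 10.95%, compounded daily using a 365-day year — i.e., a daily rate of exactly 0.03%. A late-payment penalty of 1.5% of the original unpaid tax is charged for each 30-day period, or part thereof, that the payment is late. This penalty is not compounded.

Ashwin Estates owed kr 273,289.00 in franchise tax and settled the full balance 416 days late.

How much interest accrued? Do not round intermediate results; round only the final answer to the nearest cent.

Interest: kr 273,289.00 × ((1 + 0.0003)^416 − 1) = kr 273,289.00 × 0.13290064… = kr 36,320.2836…

kr 36,320.28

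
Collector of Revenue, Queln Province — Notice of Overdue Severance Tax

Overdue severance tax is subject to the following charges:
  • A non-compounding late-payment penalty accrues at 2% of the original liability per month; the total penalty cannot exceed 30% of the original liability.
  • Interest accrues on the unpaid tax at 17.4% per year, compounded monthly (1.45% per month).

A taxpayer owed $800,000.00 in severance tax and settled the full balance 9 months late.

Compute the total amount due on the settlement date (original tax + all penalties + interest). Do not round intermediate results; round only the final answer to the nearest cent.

Penalty: 9 × 2% × $800,000.00 = $144,000.00 (below the 30% cap of $240,000.00)
Interest: $800,000.00 × ((1 + 0.0145)^9 − 1) = $800,000.00 × 0.1383307… = $110,664.5887…
Total = $800,000.00 + $144,000.0000 + $110,664.5887… = $1,054,664.59

$1,054,664.59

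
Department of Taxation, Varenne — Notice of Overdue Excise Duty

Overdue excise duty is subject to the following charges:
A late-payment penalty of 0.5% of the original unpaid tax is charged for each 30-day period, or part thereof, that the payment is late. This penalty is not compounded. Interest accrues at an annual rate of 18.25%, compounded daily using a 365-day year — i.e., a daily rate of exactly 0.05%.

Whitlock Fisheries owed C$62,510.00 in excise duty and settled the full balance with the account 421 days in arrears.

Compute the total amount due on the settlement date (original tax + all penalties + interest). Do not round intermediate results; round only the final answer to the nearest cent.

C$81,839.97

Penalty periods: ⌈421/30⌉ = 15; penalty = 15 × 0.5% × C$62,510.00 = C$4,688.25
Interest: C$62,510.00 × ((1 + 0.0005)^421 − 1) = C$62,510.00 × 0.23423012… = C$14,641.7249…
Total = C$62,510.00 + C$4,688.2500 + C$14,641.7249… = C$81,839.97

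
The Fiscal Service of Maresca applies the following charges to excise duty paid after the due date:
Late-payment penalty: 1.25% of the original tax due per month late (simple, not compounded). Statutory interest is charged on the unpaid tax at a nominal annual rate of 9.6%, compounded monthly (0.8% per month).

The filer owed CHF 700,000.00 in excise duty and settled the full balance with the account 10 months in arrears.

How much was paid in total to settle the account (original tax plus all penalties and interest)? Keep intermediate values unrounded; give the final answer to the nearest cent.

CHF 845,559.62

Late-payment penalty = 1.25% × CHF 700,000.00 × 10 mo = CHF 87,500.00
Interest: CHF 700,000.00 × ((1 + 0.008)^10 − 1) = CHF 700,000.00 × 0.0829423… = CHF 58,059.6159…
Total = CHF 700,000.00 + CHF 87,500.0000 + CHF 58,059.6159… = CHF 845,559.62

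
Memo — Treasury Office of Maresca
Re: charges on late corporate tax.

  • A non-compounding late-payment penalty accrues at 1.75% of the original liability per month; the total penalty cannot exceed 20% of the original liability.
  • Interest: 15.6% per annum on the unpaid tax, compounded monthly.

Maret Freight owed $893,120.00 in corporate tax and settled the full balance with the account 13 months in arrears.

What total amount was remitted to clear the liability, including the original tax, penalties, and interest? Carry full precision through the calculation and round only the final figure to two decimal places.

Penalty (uncapped): 13 × 1.75% × $893,120.00 = $203,184.80; cap = 20% × $893,120.00 = $178,624.00 → penalty = $178,624.00
Interest (15.6%/yr ÷ 12 = 1.3%/month): $893,120.00 × ((1 + 0.013)^13 − 1) = $163,290.2454…
Total = $893,120.00 + $178,624.0000 + $163,290.2454… = $1,235,034.25

$1,235,034.25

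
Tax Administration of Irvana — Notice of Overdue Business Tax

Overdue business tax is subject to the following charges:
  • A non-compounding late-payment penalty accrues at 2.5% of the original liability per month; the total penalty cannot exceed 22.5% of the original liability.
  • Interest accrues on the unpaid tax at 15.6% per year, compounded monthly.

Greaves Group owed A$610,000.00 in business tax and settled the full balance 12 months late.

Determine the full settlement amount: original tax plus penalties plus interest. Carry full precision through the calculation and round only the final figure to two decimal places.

A$849,517.58

Penalty (uncapped): 12 × 2.5% × A$610,000.00 = A$183,000.00; cap = 22.5% × A$610,000.00 = A$137,250.00 → penalty = A$137,250.00
Interest (15.6%/yr ÷ 12 = 1.3%/month): A$610,000.00 × ((1 + 0.013)^12 − 1) = A$102,267.5835…
Total = A$610,000.00 + A$137,250.0000 + A$102,267.5835… = A$849,517.58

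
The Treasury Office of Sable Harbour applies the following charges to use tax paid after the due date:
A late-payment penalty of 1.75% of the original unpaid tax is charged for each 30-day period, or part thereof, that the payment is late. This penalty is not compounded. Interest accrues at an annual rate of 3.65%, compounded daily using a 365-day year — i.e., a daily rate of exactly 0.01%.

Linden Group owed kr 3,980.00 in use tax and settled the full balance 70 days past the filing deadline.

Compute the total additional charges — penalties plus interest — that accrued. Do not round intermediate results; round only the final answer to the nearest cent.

Penalty periods: ⌈70/30⌉ = 3; penalty = 3 × 1.75% × kr 3,980.00 = kr 208.95
Interest: kr 3,980.00 × ((1 + 0.0001)^70 − 1) = kr 3,980.00 × 0.00702420… = kr 27.9563…
Penalties + interest = kr 208.9500 + kr 27.9563… = kr 236.91

kr 236.91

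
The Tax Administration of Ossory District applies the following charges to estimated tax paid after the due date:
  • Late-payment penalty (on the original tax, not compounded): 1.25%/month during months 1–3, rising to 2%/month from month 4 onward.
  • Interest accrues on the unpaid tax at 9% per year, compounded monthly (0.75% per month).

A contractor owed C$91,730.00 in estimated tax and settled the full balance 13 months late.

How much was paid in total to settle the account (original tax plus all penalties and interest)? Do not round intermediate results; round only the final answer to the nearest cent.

C$122,873.29

Penalty, months 1–3: 3 × 1.25% × C$91,730.00 = C$3,439.88…
Penalty, months 4–13: 10 × 2% × C$91,730.00 = C$18,346.00
Interest: C$91,730.00 × ((1 + 0.0075)^13 − 1) = C$91,730.00 × 0.1020104… = C$9,357.4185…
Total = C$91,730.00 + C$21,785.8750 + C$9,357.4185… = C$122,873.29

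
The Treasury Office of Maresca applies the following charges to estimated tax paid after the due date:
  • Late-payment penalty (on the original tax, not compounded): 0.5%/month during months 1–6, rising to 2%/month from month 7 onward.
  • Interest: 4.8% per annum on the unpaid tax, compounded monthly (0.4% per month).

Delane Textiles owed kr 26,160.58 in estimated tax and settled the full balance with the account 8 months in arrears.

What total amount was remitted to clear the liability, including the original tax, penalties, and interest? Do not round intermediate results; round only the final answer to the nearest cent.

kr 28,840.77

Penalty, months 1–6: 6 × 0.5% × kr 26,160.58 = kr 784.82…
Penalty, months 7–8: 2 × 2% × kr 26,160.58 = kr 1,046.42…
Interest: kr 26,160.58 × ((1 + 0.004)^8 − 1) = kr 26,160.58 × 0.0324516… = kr 848.9527…
Total = kr 26,160.58 + kr 1,831.2406 + kr 848.9527… = kr 28,840.77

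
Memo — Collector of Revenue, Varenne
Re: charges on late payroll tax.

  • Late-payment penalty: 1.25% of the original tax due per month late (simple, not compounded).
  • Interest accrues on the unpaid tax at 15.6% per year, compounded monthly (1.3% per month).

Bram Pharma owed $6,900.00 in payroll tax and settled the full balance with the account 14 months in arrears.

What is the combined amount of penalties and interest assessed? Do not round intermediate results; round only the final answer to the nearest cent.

Late-payment penalty: 14 × 1.25% × $6,900.00 = $1,207.50
Interest: $6,900.00 × ((1 + 0.013)^14 − 1) = $6,900.00 × 0.1982081… = $1,367.6356…
Penalties + interest = $1,207.5000 + $1,367.6356… = $2,575.14

$2,575.14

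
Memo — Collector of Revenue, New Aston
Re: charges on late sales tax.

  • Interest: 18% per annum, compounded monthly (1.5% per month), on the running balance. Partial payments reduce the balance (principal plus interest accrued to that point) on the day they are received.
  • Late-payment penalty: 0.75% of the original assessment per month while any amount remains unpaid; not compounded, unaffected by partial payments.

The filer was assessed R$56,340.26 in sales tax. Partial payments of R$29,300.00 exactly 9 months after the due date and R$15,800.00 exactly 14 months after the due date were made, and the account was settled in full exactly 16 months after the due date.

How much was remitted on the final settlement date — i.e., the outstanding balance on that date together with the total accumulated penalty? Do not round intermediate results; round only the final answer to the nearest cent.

Balance at month 9: R$56,340.2600 × (1 + 0.015)^9 = R$64,418.8885…
After R$29,300.00 payment: R$64,418.8885… − R$29,300.00 = R$35,118.8885…
Balance at month 14: R$35,118.8885… × (1 + 0.015)^5 = R$37,833.0168…
After R$15,800.00 payment: R$37,833.0168… − R$15,800.00 = R$22,033.0168…
Balance at month 16: R$22,033.0168… × (1 + 0.015)^2 = R$22,698.9647…
Penalty: 16 × 0.75% × R$56,340.26 = R$6,760.83…
Final settlement = outstanding balance + penalty = R$22,698.9647… + R$6,760.83… = R$29,459.80

R$29,459.80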